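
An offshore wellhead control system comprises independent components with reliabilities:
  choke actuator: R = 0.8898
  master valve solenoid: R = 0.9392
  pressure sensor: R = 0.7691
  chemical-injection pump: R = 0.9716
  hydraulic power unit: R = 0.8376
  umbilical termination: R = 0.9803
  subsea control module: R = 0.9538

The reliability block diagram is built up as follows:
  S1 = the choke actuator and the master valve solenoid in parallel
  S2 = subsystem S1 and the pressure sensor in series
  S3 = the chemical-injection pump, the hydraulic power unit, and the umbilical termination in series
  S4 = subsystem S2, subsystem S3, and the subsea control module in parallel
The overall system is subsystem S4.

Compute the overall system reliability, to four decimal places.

0.9978

Parallel (choke actuator and master valve solenoid): 1 − (1 − 0.889800)(1 − 0.939200) = 0.993300
Series ([0.993300] and pressure sensor): 0.993300 × 0.769100 = 0.763947
Series (chemical-injection pump, hydraulic power unit, and umbilical termination): 0.971600 × 0.837600 × 0.980300 = 0.797780
Parallel ([0.763947], [0.797780], and subsea control module): 1 − (1 − 0.763947)(1 − 0.797780)(1 − 0.953800) = 0.9978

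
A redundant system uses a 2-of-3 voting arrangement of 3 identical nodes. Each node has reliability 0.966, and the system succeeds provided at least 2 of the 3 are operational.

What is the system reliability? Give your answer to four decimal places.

R = Σ_{i=2}^{3} C(3,i) p^i (1−p)^{3−i} with p = 0.966
C(3,2)·0.966^2·0.034^1 = 0.095182
C(3,3)·0.966^3·0.034^0 = 0.901429
Sum = 0.9966

0.9966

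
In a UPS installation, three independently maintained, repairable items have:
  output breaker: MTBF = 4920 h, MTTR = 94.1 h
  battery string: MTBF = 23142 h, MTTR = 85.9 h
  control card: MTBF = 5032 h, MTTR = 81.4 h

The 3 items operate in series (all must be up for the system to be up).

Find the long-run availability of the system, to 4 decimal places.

A(output breaker) = MTBF/(MTBF+MTTR) = 4920/(4920+94.1) = 0.981233
A(battery string) = MTBF/(MTBF+MTTR) = 23142/(23142+85.9) = 0.996302
A(control card) = MTBF/(MTBF+MTTR) = 5032/(5032+81.4) = 0.984081
Series availability: 0.981233 × 0.996302 × 0.984081 = 0.9620

0.9620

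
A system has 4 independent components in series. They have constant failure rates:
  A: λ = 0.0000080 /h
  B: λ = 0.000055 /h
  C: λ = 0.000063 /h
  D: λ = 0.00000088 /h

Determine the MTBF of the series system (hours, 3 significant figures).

Series of exponential components: λ_sys = Σ λ_i
λ_sys = 0.0000080 + 0.000055 + 0.000063 + 0.00000088 = 1.2688e-04 /h
MTBF = 1 / λ_sys = 7880 h

7880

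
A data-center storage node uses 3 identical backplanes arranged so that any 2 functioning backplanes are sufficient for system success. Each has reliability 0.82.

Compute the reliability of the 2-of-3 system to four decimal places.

R = Σ_{i=2}^{3} C(3,i) p^i (1−p)^{3−i} with p = 0.82
C(3,2)·0.82^2·0.18^1 = 0.363096
C(3,3)·0.82^3·0.18^0 = 0.551368
Sum = 0.9145

0.9145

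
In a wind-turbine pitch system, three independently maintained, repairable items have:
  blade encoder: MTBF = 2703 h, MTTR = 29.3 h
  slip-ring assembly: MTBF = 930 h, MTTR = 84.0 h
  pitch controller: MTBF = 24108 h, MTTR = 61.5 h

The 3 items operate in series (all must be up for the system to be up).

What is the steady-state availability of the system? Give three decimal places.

A(blade encoder) = MTBF/(MTBF+MTTR) = 2703/(2703+29.3) = 0.989276
A(slip-ring assembly) = MTBF/(MTBF+MTTR) = 930/(930+84.0) = 0.917160
A(pitch controller) = MTBF/(MTBF+MTTR) = 24108/(24108+61.5) = 0.997455
Series availability: 0.989276 × 0.917160 × 0.997455 = 0.905

0.905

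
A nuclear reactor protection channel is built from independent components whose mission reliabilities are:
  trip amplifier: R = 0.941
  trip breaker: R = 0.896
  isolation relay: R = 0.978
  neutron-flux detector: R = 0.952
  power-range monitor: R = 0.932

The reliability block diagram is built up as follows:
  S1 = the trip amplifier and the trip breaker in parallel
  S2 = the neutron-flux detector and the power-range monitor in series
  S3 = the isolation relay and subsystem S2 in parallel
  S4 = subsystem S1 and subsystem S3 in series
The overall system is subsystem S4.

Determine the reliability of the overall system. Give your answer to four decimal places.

Parallel (trip amplifier and trip breaker): 1 − (1 − 0.941000)(1 − 0.896000) = 0.993864
Series (neutron-flux detector and power-range monitor): 0.952000 × 0.932000 = 0.887264
Parallel (isolation relay and [0.887264]): 1 − (1 − 0.978000)(1 − 0.887264) = 0.997520
Series ([0.993864] and [0.997520]): 0.993864 × 0.997520 = 0.9914

0.9914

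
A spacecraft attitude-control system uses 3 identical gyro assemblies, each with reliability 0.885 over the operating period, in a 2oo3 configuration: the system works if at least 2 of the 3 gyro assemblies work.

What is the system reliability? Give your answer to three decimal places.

R = Σ_{i=2}^{3} C(3,i) p^i (1−p)^{3−i} with p = 0.885
C(3,2)·0.885^2·0.115^1 = 0.27021
C(3,3)·0.885^3·0.115^0 = 0.69315
Sum = 0.963

0.963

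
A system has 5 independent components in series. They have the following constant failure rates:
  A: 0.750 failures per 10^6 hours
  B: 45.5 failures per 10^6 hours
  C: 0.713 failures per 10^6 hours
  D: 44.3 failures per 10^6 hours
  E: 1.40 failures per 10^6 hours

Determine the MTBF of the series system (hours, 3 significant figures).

Series of exponential components: λ_sys = Σ λ_i
λ_sys = 0.000000750 + 0.0000455 + 0.000000713 + 0.0000443 + 0.00000140 = 9.2663e-05 /h
MTBF = 1 / λ_sys = 10800 h

10800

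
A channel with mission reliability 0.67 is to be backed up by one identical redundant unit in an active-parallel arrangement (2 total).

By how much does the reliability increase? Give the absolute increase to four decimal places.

0.2211

R_before = 0.67
R_after = 1 − (1 − 0.67)^2 = 0.8911
ΔR = 0.8911 − 0.67 = 0.2211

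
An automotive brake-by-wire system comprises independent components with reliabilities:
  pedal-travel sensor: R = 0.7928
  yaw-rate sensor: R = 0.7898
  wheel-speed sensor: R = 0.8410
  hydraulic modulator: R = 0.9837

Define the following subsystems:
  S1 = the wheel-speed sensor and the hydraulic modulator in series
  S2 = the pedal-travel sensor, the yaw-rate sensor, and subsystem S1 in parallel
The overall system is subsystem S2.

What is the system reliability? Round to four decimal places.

Series (wheel-speed sensor and hydraulic modulator): 0.841000 × 0.983700 = 0.827292
Parallel (pedal-travel sensor, yaw-rate sensor, and [0.827292]): 1 − (1 − 0.792800)(1 − 0.789800)(1 − 0.827292) = 0.9925

0.9925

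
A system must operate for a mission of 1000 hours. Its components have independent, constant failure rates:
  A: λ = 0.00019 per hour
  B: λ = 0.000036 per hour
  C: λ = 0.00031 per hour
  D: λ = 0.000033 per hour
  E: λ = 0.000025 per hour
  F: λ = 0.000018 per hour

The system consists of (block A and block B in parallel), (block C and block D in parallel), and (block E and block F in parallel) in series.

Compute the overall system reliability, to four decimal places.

0.9848

R(A) = exp(−0.00019 × 1000) = 0.826959
R(B) = exp(−0.000036 × 1000) = 0.964640
R(C) = exp(−0.00031 × 1000) = 0.733447
R(D) = exp(−0.000033 × 1000) = 0.967539
R(E) = exp(−0.000025 × 1000) = 0.975310
R(F) = exp(−0.000018 × 1000) = 0.982161
Parallel (A and B): 1 − (1 − 0.826959)(1 − 0.964640) = 0.993881
Parallel (C and D): 1 − (1 − 0.733447)(1 − 0.967539) = 0.991347
Parallel (E and F): 1 − (1 − 0.975310)(1 − 0.982161) = 0.999560
Series ([0.993881], [0.991347], and [0.999560]): 0.993881 × 0.991347 × 0.999560 = 0.9848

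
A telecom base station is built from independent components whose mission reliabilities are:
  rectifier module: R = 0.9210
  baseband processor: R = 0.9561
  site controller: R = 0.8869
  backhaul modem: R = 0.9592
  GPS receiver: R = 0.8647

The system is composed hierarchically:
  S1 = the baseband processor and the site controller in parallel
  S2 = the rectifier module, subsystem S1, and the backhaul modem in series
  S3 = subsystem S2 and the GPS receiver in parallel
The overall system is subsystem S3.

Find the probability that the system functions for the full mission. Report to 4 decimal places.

Parallel (baseband processor and site controller): 1 − (1 − 0.956100)(1 − 0.886900) = 0.995035
Series (rectifier module, [0.995035], and backhaul modem): 0.921000 × 0.995035 × 0.959200 = 0.879037
Parallel ([0.879037] and GPS receiver): 1 − (1 − 0.879037)(1 − 0.864700) = 0.9836

0.9836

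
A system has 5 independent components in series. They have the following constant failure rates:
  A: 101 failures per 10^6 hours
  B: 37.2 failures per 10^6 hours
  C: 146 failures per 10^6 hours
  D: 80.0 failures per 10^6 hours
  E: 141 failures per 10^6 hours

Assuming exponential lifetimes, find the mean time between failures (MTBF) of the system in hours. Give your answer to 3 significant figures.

1980

Series of exponential components: λ_sys = Σ λ_i
λ_sys = 0.000101 + 0.0000372 + 0.000146 + 0.0000800 + 0.000141 = 5.0520e-04 /h
MTBF = 1 / λ_sys = 1980 h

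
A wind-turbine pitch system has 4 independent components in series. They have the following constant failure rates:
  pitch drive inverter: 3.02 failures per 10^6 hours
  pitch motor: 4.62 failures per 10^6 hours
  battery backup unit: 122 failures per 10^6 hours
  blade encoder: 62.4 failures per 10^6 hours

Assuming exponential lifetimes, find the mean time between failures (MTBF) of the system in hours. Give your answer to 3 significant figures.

Series of exponential components: λ_sys = Σ λ_i
λ_sys = 0.00000302 + 0.00000462 + 0.000122 + 0.0000624 = 1.9204e-04 /h
MTBF = 1 / λ_sys = 5210 h

5210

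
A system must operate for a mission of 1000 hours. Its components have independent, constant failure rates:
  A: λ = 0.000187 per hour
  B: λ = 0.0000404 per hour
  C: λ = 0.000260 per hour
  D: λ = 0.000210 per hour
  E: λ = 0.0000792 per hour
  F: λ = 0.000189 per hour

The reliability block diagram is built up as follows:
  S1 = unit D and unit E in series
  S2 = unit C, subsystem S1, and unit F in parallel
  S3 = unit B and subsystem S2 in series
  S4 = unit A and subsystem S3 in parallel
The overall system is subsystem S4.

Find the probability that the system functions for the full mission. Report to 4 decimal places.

0.9916

R(A) = exp(−0.000187 × 1000) = 0.829444
R(B) = exp(−0.0000404 × 1000) = 0.960405
R(C) = exp(−0.000260 × 1000) = 0.771052
R(D) = exp(−0.000210 × 1000) = 0.810584
R(E) = exp(−0.0000792 × 1000) = 0.923855
R(F) = exp(−0.000189 × 1000) = 0.827787
Series (D and E): 0.810584 × 0.923855 = 0.748862
Parallel (C, [0.748862], and F): 1 − (1 − 0.771052)(1 − 0.748862)(1 − 0.827787) = 0.990098
Series (B and [0.990098]): 0.960405 × 0.990098 = 0.950895
Parallel (A and [0.950895]): 1 − (1 − 0.829444)(1 − 0.950895) = 0.9916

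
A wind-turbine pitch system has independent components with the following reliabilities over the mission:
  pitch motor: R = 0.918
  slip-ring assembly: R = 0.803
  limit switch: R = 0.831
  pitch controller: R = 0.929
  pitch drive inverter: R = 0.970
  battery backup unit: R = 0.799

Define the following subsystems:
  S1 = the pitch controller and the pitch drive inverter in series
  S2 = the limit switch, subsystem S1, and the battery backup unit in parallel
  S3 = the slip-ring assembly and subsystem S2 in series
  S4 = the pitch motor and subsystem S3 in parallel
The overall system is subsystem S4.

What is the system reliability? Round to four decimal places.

Series (pitch controller and pitch drive inverter): 0.929000 × 0.970000 = 0.901130
Parallel (limit switch, [0.901130], and battery backup unit): 1 − (1 − 0.831000)(1 − 0.901130)(1 − 0.799000) = 0.996641
Series (slip-ring assembly and [0.996641]): 0.803000 × 0.996641 = 0.800303
Parallel (pitch motor and [0.800303]): 1 − (1 − 0.918000)(1 − 0.800303) = 0.9836

0.9836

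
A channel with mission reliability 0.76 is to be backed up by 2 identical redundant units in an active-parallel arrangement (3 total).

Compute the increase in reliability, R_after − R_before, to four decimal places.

0.2262

R_before = 0.76
R_after = 1 − (1 − 0.76)^3 = 0.9862
ΔR = 0.9862 − 0.76 = 0.2262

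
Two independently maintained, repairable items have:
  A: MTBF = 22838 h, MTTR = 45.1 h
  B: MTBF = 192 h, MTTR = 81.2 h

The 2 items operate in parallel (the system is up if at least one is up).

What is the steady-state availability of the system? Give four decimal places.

A(A) = MTBF/(MTBF+MTTR) = 22838/(22838+45.1) = 0.998029
A(B) = MTBF/(MTBF+MTTR) = 192/(192+81.2) = 0.702782
Parallel availability: 1 − (1 − 0.998029)(1 − 0.702782) = 0.9994

0.9994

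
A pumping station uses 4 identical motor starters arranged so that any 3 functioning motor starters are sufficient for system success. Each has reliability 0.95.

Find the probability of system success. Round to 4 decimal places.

0.9860

R = Σ_{i=3}^{4} C(4,i) p^i (1−p)^{4−i} with p = 0.95
C(4,3)·0.95^3·0.05^1 = 0.171475
C(4,4)·0.95^4·0.05^0 = 0.814506
Sum = 0.9860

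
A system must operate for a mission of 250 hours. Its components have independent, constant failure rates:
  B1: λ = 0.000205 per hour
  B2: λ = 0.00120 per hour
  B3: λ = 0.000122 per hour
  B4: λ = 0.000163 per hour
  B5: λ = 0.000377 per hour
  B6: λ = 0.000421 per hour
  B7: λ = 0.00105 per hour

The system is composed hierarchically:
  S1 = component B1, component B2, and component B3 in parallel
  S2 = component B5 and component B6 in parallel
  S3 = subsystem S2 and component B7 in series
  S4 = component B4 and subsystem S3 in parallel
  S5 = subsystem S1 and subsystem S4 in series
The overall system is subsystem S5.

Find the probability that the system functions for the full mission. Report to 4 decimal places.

R(B1) = exp(−0.000205 × 250) = 0.950041
R(B2) = exp(−0.00120 × 250) = 0.740818
R(B3) = exp(−0.000122 × 250) = 0.969960
R(B4) = exp(−0.000163 × 250) = 0.960069
R(B5) = exp(−0.000377 × 250) = 0.910055
R(B6) = exp(−0.000421 × 250) = 0.900099
R(B7) = exp(−0.00105 × 250) = 0.769126
Parallel (B1, B2, and B3): 1 − (1 − 0.950041)(1 − 0.740818)(1 − 0.969960) = 0.999611
Parallel (B5 and B6): 1 − (1 − 0.910055)(1 − 0.900099) = 0.991014
Series ([0.991014] and B7): 0.991014 × 0.769126 = 0.762215
Parallel (B4 and [0.762215]): 1 − (1 − 0.960069)(1 − 0.762215) = 0.990505
Series ([0.999611] and [0.990505]): 0.999611 × 0.990505 = 0.9901

0.9901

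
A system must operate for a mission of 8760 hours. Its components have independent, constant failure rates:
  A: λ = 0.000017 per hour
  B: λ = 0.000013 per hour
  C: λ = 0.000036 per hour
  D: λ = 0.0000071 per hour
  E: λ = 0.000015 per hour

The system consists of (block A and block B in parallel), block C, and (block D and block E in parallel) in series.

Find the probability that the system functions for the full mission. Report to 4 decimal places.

0.7133

R(A) = exp(−0.000017 × 8760) = 0.861638
R(B) = exp(−0.000013 × 8760) = 0.892365
R(C) = exp(−0.000036 × 8760) = 0.729526
R(D) = exp(−0.0000071 × 8760) = 0.939699
R(E) = exp(−0.000015 × 8760) = 0.876867
Parallel (A and B): 1 − (1 − 0.861638)(1 − 0.892365) = 0.985107
Parallel (D and E): 1 − (1 − 0.939699)(1 − 0.876867) = 0.992575
Series ([0.985107], C, and [0.992575]): 0.985107 × 0.729526 × 0.992575 = 0.7133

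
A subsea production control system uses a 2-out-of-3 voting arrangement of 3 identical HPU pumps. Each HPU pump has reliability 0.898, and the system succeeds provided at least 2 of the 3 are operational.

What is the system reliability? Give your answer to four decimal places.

0.9709

R = Σ_{i=2}^{3} C(3,i) p^i (1−p)^{3−i} with p = 0.898
C(3,2)·0.898^2·0.102^1 = 0.246760
C(3,3)·0.898^3·0.102^0 = 0.724151
Sum = 0.9709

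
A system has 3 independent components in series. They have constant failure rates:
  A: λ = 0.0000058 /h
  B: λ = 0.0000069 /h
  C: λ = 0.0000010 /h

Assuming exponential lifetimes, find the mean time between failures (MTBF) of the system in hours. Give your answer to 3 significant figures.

Series of exponential components: λ_sys = Σ λ_i
λ_sys = 0.0000058 + 0.0000069 + 0.0000010 = 1.3700e-05 /h
MTBF = 1 / λ_sys = 73000 h

73000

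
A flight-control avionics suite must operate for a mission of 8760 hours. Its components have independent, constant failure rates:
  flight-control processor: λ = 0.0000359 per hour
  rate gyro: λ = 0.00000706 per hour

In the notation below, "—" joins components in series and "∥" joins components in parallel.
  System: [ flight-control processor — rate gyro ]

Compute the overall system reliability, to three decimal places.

R(flight-control processor) = exp(−0.0000359 × 8760) = 0.73017
R(rate gyro) = exp(−0.00000706 × 8760) = 0.94003
Series (flight-control processor and rate gyro): 0.73017 × 0.94003 = 0.686

0.686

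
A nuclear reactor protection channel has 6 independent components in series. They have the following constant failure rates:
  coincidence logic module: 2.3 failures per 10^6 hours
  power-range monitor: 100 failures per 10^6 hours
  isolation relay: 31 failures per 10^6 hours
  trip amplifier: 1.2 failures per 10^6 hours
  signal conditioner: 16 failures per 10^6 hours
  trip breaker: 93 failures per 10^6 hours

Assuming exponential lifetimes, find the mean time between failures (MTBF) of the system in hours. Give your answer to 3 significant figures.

Series of exponential components: λ_sys = Σ λ_i
λ_sys = 0.0000023 + 0.00010 + 0.000031 + 0.0000012 + 0.000016 + 0.000093 = 2.4350e-04 /h
MTBF = 1 / λ_sys = 4110 h

4110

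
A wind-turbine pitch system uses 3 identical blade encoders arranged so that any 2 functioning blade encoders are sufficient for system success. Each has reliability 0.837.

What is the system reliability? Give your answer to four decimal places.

0.9290

R = Σ_{i=2}^{3} C(3,i) p^i (1−p)^{3−i} with p = 0.837
C(3,2)·0.837^2·0.163^1 = 0.342578
C(3,3)·0.837^3·0.163^0 = 0.586376
Sum = 0.9290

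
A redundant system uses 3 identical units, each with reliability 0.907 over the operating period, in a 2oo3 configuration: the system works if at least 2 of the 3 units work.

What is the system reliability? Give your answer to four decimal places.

R = Σ_{i=2}^{3} C(3,i) p^i (1−p)^{3−i} with p = 0.907
C(3,2)·0.907^2·0.093^1 = 0.229519
C(3,3)·0.907^3·0.093^0 = 0.746143
Sum = 0.9757

0.9757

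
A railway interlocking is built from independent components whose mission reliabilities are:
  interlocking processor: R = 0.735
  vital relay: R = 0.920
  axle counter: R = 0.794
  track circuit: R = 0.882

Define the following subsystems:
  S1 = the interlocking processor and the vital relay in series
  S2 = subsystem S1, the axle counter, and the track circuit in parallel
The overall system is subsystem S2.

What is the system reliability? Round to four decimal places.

Series (interlocking processor and vital relay): 0.735000 × 0.920000 = 0.676200
Parallel ([0.676200], axle counter, and track circuit): 1 − (1 − 0.676200)(1 − 0.794000)(1 − 0.882000) = 0.9921

0.9921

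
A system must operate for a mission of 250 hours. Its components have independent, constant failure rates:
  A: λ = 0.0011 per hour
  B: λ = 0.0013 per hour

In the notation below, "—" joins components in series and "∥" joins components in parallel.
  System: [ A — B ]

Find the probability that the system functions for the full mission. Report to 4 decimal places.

R(A) = exp(−0.0011 × 250) = 0.759572
R(B) = exp(−0.0013 × 250) = 0.722527
Series (A and B): 0.759572 × 0.722527 = 0.5488

0.5488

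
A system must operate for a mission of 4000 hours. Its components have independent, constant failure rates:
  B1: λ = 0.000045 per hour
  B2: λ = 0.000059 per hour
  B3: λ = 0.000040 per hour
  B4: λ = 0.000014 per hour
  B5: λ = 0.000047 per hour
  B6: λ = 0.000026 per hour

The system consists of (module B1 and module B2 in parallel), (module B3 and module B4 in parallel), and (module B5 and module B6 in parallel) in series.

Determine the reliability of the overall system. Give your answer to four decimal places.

0.9414

R(B1) = exp(−0.000045 × 4000) = 0.835270
R(B2) = exp(−0.000059 × 4000) = 0.789781
R(B3) = exp(−0.000040 × 4000) = 0.852144
R(B4) = exp(−0.000014 × 4000) = 0.945539
R(B5) = exp(−0.000047 × 4000) = 0.828615
R(B6) = exp(−0.000026 × 4000) = 0.901225
Parallel (B1 and B2): 1 − (1 − 0.835270)(1 − 0.789781) = 0.965371
Parallel (B3 and B4): 1 − (1 − 0.852144)(1 − 0.945539) = 0.991948
Parallel (B5 and B6): 1 − (1 − 0.828615)(1 − 0.901225) = 0.983071
Series ([0.965371], [0.991948], and [0.983071]): 0.965371 × 0.991948 × 0.983071 = 0.9414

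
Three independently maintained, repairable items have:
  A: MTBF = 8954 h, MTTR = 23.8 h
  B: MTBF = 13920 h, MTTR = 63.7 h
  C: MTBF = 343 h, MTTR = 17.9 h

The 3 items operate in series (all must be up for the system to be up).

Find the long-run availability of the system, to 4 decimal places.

A(A) = MTBF/(MTBF+MTTR) = 8954/(8954+23.8) = 0.997349
A(B) = MTBF/(MTBF+MTTR) = 13920/(13920+63.7) = 0.995445
A(C) = MTBF/(MTBF+MTTR) = 343/(343+17.9) = 0.950402
Series availability: 0.997349 × 0.995445 × 0.950402 = 0.9436

0.9436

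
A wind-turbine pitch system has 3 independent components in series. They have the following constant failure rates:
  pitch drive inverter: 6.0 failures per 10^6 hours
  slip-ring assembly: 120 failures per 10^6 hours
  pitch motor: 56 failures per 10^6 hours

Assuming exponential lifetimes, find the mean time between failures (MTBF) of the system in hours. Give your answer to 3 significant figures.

Series of exponential components: λ_sys = Σ λ_i
λ_sys = 0.0000060 + 0.00012 + 0.000056 = 1.8200e-04 /h
MTBF = 1 / λ_sys = 5490 h

5490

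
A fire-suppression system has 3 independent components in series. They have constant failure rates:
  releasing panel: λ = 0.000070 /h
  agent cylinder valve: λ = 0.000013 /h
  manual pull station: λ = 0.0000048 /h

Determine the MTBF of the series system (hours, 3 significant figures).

11400

Series of exponential components: λ_sys = Σ λ_i
λ_sys = 0.000070 + 0.000013 + 0.0000048 = 8.7800e-05 /h
MTBF = 1 / λ_sys = 11400 h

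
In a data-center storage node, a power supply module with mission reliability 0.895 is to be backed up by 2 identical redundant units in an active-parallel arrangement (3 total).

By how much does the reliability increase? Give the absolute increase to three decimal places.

0.104

R_before = 0.895
R_after = 1 − (1 − 0.895)^3 = 0.999
ΔR = 0.999 − 0.895 = 0.104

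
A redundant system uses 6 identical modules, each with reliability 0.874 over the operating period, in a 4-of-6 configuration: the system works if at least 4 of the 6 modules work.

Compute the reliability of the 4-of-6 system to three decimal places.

R = Σ_{i=4}^{6} C(6,i) p^i (1−p)^{6−i} with p = 0.874
C(6,4)·0.874^4·0.126^2 = 0.13896
C(6,5)·0.874^5·0.126^1 = 0.38555
C(6,6)·0.874^6·0.126^0 = 0.44573
Sum = 0.970

0.970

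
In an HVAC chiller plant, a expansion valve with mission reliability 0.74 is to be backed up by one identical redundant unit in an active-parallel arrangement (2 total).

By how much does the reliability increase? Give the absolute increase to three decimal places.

R_before = 0.74
R_after = 1 − (1 − 0.74)^2 = 0.932
ΔR = 0.932 − 0.74 = 0.192

0.192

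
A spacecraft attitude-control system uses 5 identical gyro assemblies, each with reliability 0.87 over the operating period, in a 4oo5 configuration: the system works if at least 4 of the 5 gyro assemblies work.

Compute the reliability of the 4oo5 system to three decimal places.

0.871

R = Σ_{i=4}^{5} C(5,i) p^i (1−p)^{5−i} with p = 0.87
C(5,4)·0.87^4·0.13^1 = 0.37238
C(5,5)·0.87^5·0.13^0 = 0.49842
Sum = 0.871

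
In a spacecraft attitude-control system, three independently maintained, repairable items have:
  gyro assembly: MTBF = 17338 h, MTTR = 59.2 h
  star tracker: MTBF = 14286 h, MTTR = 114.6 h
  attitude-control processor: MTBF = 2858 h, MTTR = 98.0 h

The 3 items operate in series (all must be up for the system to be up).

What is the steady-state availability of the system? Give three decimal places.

A(gyro assembly) = MTBF/(MTBF+MTTR) = 17338/(17338+59.2) = 0.996597
A(star tracker) = MTBF/(MTBF+MTTR) = 14286/(14286+114.6) = 0.992042
A(attitude-control processor) = MTBF/(MTBF+MTTR) = 2858/(2858+98.0) = 0.966847
Series availability: 0.996597 × 0.992042 × 0.966847 = 0.956

0.956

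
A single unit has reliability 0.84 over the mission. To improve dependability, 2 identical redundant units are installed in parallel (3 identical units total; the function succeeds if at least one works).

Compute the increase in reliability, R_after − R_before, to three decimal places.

R_before = 0.84
R_after = 1 − (1 − 0.84)^3 = 0.996
ΔR = 0.996 − 0.84 = 0.156

0.156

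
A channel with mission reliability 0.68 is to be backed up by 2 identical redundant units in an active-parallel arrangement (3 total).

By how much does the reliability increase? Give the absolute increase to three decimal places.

R_before = 0.68
R_after = 1 − (1 − 0.68)^3 = 0.967
ΔR = 0.967 − 0.68 = 0.287

0.287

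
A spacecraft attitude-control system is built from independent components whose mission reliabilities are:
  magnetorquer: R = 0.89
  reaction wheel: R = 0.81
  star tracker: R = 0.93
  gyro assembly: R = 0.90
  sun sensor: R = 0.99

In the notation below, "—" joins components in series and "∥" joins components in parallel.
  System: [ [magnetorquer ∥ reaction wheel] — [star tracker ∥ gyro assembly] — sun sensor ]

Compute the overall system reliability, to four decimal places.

Parallel (magnetorquer and reaction wheel): 1 − (1 − 0.890000)(1 − 0.810000) = 0.979100
Parallel (star tracker and gyro assembly): 1 − (1 − 0.930000)(1 − 0.900000) = 0.993000
Series ([0.979100], [0.993000], and sun sensor): 0.979100 × 0.993000 × 0.990000 = 0.9625

0.9625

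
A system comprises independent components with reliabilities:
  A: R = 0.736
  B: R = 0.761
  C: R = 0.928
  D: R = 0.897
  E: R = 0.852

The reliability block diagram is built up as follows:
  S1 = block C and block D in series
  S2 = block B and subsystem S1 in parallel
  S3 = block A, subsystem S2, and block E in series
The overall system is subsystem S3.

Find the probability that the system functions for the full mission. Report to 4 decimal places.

0.6020

Series (C and D): 0.928000 × 0.897000 = 0.832416
Parallel (B and [0.832416]): 1 − (1 − 0.761000)(1 − 0.832416) = 0.959947
Series (A, [0.959947], and E): 0.736000 × 0.959947 × 0.852000 = 0.6020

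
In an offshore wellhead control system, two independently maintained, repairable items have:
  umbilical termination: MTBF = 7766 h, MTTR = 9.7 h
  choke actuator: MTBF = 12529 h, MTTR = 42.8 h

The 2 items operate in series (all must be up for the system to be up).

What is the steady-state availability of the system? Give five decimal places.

A(umbilical termination) = MTBF/(MTBF+MTTR) = 7766/(7766+9.7) = 0.998753
A(choke actuator) = MTBF/(MTBF+MTTR) = 12529/(12529+42.8) = 0.996596
Series availability: 0.998753 × 0.996596 = 0.99535

0.99535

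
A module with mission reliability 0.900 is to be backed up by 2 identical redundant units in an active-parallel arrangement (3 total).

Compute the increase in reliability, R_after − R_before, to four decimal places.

0.0990

R_before = 0.900
R_after = 1 − (1 − 0.900)^3 = 0.9990
ΔR = 0.9990 − 0.900 = 0.0990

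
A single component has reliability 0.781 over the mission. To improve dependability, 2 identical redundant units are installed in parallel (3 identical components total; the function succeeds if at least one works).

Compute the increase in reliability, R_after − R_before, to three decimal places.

R_before = 0.781
R_after = 1 − (1 − 0.781)^3 = 0.989
ΔR = 0.989 − 0.781 = 0.208

0.208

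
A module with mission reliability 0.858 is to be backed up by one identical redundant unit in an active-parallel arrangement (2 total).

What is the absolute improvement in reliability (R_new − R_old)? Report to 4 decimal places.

0.1218

R_before = 0.858
R_after = 1 − (1 − 0.858)^2 = 0.9798
ΔR = 0.9798 − 0.858 = 0.1218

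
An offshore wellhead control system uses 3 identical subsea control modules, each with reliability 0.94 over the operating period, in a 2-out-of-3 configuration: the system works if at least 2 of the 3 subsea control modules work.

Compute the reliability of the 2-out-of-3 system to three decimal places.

0.990

R = Σ_{i=2}^{3} C(3,i) p^i (1−p)^{3−i} with p = 0.94
C(3,2)·0.94^2·0.06^1 = 0.15905
C(3,3)·0.94^3·0.06^0 = 0.83058
Sum = 0.990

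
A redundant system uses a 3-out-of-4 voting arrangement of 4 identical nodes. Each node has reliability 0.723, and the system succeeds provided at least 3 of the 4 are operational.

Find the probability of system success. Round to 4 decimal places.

0.6920

R = Σ_{i=3}^{4} C(4,i) p^i (1−p)^{4−i} with p = 0.723
C(4,3)·0.723^3·0.277^1 = 0.418750
C(4,4)·0.723^4·0.277^0 = 0.273246
Sum = 0.6920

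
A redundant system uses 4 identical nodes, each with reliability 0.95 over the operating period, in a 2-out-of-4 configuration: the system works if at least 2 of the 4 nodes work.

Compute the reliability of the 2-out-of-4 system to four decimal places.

0.9995

R = Σ_{i=2}^{4} C(4,i) p^i (1−p)^{4−i} with p = 0.95
C(4,2)·0.95^2·0.05^2 = 0.013538
C(4,3)·0.95^3·0.05^1 = 0.171475
C(4,4)·0.95^4·0.05^0 = 0.814506
Sum = 0.9995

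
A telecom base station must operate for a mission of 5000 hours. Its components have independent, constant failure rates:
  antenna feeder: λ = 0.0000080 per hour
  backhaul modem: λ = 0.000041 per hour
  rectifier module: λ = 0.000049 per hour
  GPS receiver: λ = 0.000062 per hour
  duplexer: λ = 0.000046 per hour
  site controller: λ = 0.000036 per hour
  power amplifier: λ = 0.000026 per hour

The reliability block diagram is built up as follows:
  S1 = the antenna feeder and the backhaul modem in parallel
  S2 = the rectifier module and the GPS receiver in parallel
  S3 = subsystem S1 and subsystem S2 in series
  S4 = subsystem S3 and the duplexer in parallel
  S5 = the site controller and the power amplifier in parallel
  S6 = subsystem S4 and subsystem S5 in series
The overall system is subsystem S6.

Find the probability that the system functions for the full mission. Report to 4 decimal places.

0.9669

R(antenna feeder) = exp(−0.0000080 × 5000) = 0.960789
R(backhaul modem) = exp(−0.000041 × 5000) = 0.814647
R(rectifier module) = exp(−0.000049 × 5000) = 0.782705
R(GPS receiver) = exp(−0.000062 × 5000) = 0.733447
R(duplexer) = exp(−0.000046 × 5000) = 0.794534
R(site controller) = exp(−0.000036 × 5000) = 0.835270
R(power amplifier) = exp(−0.000026 × 5000) = 0.878095
Parallel (antenna feeder and backhaul modem): 1 − (1 − 0.960789)(1 − 0.814647) = 0.992732
Parallel (rectifier module and GPS receiver): 1 − (1 − 0.782705)(1 − 0.733447) = 0.942079
Series ([0.992732] and [0.942079]): 0.992732 × 0.942079 = 0.935232
Parallel ([0.935232] and duplexer): 1 − (1 − 0.935232)(1 − 0.794534) = 0.986692
Parallel (site controller and power amplifier): 1 − (1 − 0.835270)(1 − 0.878095) = 0.979919
Series ([0.986692] and [0.979919]): 0.986692 × 0.979919 = 0.9669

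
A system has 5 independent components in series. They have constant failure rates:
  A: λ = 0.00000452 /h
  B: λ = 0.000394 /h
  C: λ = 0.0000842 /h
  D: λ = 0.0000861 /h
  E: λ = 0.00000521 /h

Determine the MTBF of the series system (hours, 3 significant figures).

1740

Series of exponential components: λ_sys = Σ λ_i
λ_sys = 0.00000452 + 0.000394 + 0.0000842 + 0.0000861 + 0.00000521 = 5.7403e-04 /h
MTBF = 1 / λ_sys = 1740 h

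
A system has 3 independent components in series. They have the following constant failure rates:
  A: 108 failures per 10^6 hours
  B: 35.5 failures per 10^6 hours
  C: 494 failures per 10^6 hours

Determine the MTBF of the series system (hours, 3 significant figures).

Series of exponential components: λ_sys = Σ λ_i
λ_sys = 0.000108 + 0.0000355 + 0.000494 = 6.3750e-04 /h
MTBF = 1 / λ_sys = 1570 h

1570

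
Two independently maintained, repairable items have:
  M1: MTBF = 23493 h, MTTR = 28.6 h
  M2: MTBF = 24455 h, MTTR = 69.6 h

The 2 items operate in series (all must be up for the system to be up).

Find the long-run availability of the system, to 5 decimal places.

0.99595

A(M1) = MTBF/(MTBF+MTTR) = 23493/(23493+28.6) = 0.998784
A(M2) = MTBF/(MTBF+MTTR) = 24455/(24455+69.6) = 0.997162
Series availability: 0.998784 × 0.997162 = 0.99595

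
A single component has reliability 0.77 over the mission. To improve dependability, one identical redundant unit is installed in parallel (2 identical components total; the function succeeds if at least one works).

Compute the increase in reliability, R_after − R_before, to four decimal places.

R_before = 0.77
R_after = 1 − (1 − 0.77)^2 = 0.9471
ΔR = 0.9471 − 0.77 = 0.1771

0.1771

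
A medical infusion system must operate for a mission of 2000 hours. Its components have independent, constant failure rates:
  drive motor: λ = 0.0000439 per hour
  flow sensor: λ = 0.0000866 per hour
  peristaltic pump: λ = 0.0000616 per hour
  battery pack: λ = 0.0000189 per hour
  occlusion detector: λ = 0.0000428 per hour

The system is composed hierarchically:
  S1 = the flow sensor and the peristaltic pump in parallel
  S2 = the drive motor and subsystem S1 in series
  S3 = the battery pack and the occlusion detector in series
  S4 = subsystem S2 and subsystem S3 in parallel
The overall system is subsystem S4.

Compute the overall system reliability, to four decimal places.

0.9883

R(drive motor) = exp(−0.0000439 × 2000) = 0.915944
R(flow sensor) = exp(−0.0000866 × 2000) = 0.840969
R(peristaltic pump) = exp(−0.0000616 × 2000) = 0.884087
R(battery pack) = exp(−0.0000189 × 2000) = 0.962906
R(occlusion detector) = exp(−0.0000428 × 2000) = 0.917961
Parallel (flow sensor and peristaltic pump): 1 − (1 − 0.840969)(1 − 0.884087) = 0.981566
Series (drive motor and [0.981566]): 0.915944 × 0.981566 = 0.899059
Series (battery pack and occlusion detector): 0.962906 × 0.917961 = 0.883910
Parallel ([0.899059] and [0.883910]): 1 − (1 − 0.899059)(1 − 0.883910) = 0.9883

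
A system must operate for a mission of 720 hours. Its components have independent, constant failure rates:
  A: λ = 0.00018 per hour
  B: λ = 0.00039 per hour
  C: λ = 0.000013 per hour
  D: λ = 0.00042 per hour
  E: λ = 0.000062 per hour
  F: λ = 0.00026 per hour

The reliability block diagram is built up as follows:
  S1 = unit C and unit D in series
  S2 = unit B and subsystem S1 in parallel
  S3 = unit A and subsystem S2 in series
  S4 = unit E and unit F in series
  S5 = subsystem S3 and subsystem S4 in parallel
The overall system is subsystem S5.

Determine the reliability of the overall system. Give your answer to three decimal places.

0.963

R(A) = exp(−0.00018 × 720) = 0.87845
R(B) = exp(−0.00039 × 720) = 0.75518
R(C) = exp(−0.000013 × 720) = 0.99068
R(D) = exp(−0.00042 × 720) = 0.73904
R(E) = exp(−0.000062 × 720) = 0.95634
R(F) = exp(−0.00026 × 720) = 0.82928
Series (C and D): 0.99068 × 0.73904 = 0.73215
Parallel (B and [0.73215]): 1 − (1 − 0.75518)(1 − 0.73215) = 0.93442
Series (A and [0.93442]): 0.87845 × 0.93442 = 0.82084
Series (E and F): 0.95634 × 0.82928 = 0.79307
Parallel ([0.82084] and [0.79307]): 1 − (1 − 0.82084)(1 − 0.79307) = 0.963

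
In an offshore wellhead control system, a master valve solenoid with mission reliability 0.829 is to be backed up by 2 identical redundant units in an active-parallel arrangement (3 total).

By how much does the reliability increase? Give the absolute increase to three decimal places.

0.166

R_before = 0.829
R_after = 1 − (1 − 0.829)^3 = 0.995
ΔR = 0.995 − 0.829 = 0.166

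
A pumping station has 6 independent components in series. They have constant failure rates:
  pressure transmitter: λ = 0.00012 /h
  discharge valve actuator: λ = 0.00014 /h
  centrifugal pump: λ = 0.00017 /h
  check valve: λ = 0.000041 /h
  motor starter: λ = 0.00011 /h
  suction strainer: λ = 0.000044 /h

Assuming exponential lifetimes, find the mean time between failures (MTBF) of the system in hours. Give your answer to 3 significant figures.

1600

Series of exponential components: λ_sys = Σ λ_i
λ_sys = 0.00012 + 0.00014 + 0.00017 + 0.000041 + 0.00011 + 0.000044 = 6.2500e-04 /h
MTBF = 1 / λ_sys = 1600 h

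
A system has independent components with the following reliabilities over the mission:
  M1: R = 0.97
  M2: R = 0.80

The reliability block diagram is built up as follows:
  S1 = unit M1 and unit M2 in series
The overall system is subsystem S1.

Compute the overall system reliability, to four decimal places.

0.7760

Series (M1 and M2): 0.970000 × 0.800000 = 0.7760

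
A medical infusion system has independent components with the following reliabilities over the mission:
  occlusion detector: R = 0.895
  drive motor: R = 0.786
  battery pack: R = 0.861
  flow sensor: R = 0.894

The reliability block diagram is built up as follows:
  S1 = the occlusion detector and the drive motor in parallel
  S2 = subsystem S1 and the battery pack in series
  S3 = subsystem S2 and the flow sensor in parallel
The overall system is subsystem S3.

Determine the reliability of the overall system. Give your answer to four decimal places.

Parallel (occlusion detector and drive motor): 1 − (1 − 0.895000)(1 − 0.786000) = 0.977530
Series ([0.977530] and battery pack): 0.977530 × 0.861000 = 0.841653
Parallel ([0.841653] and flow sensor): 1 − (1 − 0.841653)(1 − 0.894000) = 0.9832

0.9832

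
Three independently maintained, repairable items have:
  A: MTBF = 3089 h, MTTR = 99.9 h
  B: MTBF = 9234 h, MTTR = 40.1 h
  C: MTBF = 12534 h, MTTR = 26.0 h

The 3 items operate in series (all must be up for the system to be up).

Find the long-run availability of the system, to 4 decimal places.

A(A) = MTBF/(MTBF+MTTR) = 3089/(3089+99.9) = 0.968673
A(B) = MTBF/(MTBF+MTTR) = 9234/(9234+40.1) = 0.995676
A(C) = MTBF/(MTBF+MTTR) = 12534/(12534+26.0) = 0.997930
Series availability: 0.968673 × 0.995676 × 0.997930 = 0.9625

0.9625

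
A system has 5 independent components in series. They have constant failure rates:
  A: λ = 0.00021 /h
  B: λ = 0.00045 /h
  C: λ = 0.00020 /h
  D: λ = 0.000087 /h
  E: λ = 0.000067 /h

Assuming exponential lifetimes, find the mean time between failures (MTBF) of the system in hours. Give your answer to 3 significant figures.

Series of exponential components: λ_sys = Σ λ_i
λ_sys = 0.00021 + 0.00045 + 0.00020 + 0.000087 + 0.000067 = 1.0140e-03 /h
MTBF = 1 / λ_sys = 986 h

986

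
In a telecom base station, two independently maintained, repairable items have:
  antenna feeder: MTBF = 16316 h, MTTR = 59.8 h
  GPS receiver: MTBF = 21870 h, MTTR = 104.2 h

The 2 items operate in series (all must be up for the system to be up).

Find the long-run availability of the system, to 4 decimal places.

A(antenna feeder) = MTBF/(MTBF+MTTR) = 16316/(16316+59.8) = 0.996348
A(GPS receiver) = MTBF/(MTBF+MTTR) = 21870/(21870+104.2) = 0.995258
Series availability: 0.996348 × 0.995258 = 0.9916

0.9916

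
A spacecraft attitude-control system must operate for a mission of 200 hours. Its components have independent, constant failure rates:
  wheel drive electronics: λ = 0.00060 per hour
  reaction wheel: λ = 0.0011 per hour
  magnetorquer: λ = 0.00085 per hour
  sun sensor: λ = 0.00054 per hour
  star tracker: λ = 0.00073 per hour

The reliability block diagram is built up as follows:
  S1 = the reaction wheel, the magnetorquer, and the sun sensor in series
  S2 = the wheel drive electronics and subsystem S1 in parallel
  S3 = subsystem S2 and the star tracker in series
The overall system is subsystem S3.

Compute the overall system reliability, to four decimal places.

R(wheel drive electronics) = exp(−0.00060 × 200) = 0.886920
R(reaction wheel) = exp(−0.0011 × 200) = 0.802519
R(magnetorquer) = exp(−0.00085 × 200) = 0.843665
R(sun sensor) = exp(−0.00054 × 200) = 0.897628
R(star tracker) = exp(−0.00073 × 200) = 0.864158
Series (reaction wheel, magnetorquer, and sun sensor): 0.802519 × 0.843665 × 0.897628 = 0.607745
Parallel (wheel drive electronics and [0.607745]): 1 − (1 − 0.886920)(1 − 0.607745) = 0.955644
Series ([0.955644] and star tracker): 0.955644 × 0.864158 = 0.8258

0.8258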